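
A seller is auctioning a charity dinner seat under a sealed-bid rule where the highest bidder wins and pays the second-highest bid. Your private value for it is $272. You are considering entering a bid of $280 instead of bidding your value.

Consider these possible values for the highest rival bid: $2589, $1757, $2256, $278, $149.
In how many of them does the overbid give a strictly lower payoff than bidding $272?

1

The deviation hurts exactly when the highest competing bid lies strictly between $272 and $280 — overbidding then wins at a price above your value.
$2589: above both → same outcome either way.
$1757: above both → same outcome either way.
$2256: above both → same outcome either way.
$278: inside the interval → strictly worse (loss $6).
$149: below both → same outcome either way.
Count: 1.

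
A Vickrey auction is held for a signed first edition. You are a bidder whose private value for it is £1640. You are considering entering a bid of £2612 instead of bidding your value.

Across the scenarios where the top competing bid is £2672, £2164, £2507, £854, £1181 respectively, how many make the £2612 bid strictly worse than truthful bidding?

2

The deviation hurts exactly when the highest competing bid lies strictly between £1640 and £2612 — overbidding then wins at a price above your value.
£2672: above both → same outcome either way.
£2164: inside the interval → strictly worse (loss £524).
£2507: inside the interval → strictly worse (loss £867).
£854: below both → same outcome either way.
£1181: below both → same outcome either way.
Count: 2.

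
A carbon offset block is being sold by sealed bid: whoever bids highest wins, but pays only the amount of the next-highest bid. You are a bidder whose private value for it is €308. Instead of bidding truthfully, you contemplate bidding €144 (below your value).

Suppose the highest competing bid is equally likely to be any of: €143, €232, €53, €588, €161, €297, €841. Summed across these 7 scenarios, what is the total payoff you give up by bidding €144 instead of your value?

The deviation costs you only when the competing bid falls strictly between €144 and €308; elsewhere both bids give the same outcome.
€143: outcomes coincide → loss €0.
€232: truthful payoff €76, deviation payoff €0 → loss €76.
€53: outcomes coincide → loss €0.
€588: outcomes coincide → loss €0.
€161: truthful payoff €147, deviation payoff €0 → loss €147.
€297: truthful payoff €11, deviation payoff €0 → loss €11.
€841: outcomes coincide → loss €0.
Total loss = €76 + €147 + €11 = €234.
Truthful bidding weakly dominates here: raising your bid can only win items priced above your value, and lowering it can only forfeit items priced below.

€234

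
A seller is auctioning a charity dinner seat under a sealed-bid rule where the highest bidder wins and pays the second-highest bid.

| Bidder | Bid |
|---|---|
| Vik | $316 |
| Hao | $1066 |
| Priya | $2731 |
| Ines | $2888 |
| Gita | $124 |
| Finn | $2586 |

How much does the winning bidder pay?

Highest bid: Ines at $2888, so Ines wins.
Second-highest bid: Priya at $2731 — that is the price the winner pays.

$2731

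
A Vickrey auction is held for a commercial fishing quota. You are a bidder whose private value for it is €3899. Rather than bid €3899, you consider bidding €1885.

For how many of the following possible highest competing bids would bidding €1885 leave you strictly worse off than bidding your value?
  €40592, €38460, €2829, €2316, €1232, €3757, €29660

The deviation hurts exactly when the highest competing bid lies strictly between €1885 and €3899 — underbidding then forfeits a profitable win.
€40592: above both → same outcome either way.
€38460: above both → same outcome either way.
€2829: inside the interval → strictly worse (loss €1070).
€2316: inside the interval → strictly worse (loss €1583).
€1232: below both → same outcome either way.
€3757: inside the interval → strictly worse (loss €142).
€29660: above both → same outcome either way.
Count: 3.

3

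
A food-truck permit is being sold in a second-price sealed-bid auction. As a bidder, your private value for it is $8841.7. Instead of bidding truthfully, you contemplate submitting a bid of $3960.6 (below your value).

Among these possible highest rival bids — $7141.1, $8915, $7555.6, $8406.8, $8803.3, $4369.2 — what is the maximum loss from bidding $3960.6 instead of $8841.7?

$7141.1: truthful gives $1700.6, deviation gives $0 → loss $1700.6.
$8915: same outcome either way → loss $0.
$7555.6: truthful gives $1286.1, deviation gives $0 → loss $1286.1.
$8406.8: truthful gives $434.9, deviation gives $0 → loss $434.9.
$8803.3: truthful gives $38.4, deviation gives $0 → loss $38.4.
$4369.2: truthful gives $4472.5, deviation gives $0 → loss $4472.5.
Maximum loss: $4472.5.

$4472.5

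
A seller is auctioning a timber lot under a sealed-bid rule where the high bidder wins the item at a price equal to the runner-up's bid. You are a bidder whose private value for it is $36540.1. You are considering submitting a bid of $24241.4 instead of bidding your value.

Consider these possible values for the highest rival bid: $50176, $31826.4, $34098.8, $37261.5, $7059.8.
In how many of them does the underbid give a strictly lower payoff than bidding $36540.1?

The deviation hurts exactly when the highest competing bid lies strictly between $24241.4 and $36540.1 — underbidding then forfeits a profitable win.
$50176: above both → same outcome either way.
$31826.4: inside the interval → strictly worse (loss $4713.7).
$34098.8: inside the interval → strictly worse (loss $2441.3).
$37261.5: above both → same outcome either way.
$7059.8: below both → same outcome either way.
Count: 2.

2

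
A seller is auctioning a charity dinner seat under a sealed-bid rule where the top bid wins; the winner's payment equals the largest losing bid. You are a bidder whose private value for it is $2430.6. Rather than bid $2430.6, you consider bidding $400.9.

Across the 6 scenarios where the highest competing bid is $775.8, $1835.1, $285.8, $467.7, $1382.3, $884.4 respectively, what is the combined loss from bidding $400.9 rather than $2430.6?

The deviation costs you only when the competing bid falls strictly between $400.9 and $2430.6; elsewhere both bids give the same outcome.
$775.8: truthful payoff $1654.8, deviation payoff $0 → loss $1654.8.
$1835.1: truthful payoff $595.5, deviation payoff $0 → loss $595.5.
$285.8: outcomes coincide → loss $0.
$467.7: truthful payoff $1962.9, deviation payoff $0 → loss $1962.9.
$1382.3: truthful payoff $1048.3, deviation payoff $0 → loss $1048.3.
$884.4: truthful payoff $1546.2, deviation payoff $0 → loss $1546.2.
Total loss = $1654.8 + $595.5 + $1962.9 + $1048.3 + $1546.2 = $6807.7.

$6807.7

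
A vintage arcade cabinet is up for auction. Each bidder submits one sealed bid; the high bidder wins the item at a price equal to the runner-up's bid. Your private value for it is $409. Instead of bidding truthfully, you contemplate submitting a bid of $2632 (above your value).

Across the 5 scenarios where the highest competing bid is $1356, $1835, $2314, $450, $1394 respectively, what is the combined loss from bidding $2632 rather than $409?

$5304

The deviation costs you only when the competing bid falls strictly between $409 and $2632; elsewhere both bids give the same outcome.
$1356: truthful payoff $0, deviation payoff −$947 → loss $947.
$1835: truthful payoff $0, deviation payoff −$1426 → loss $1426.
$2314: truthful payoff $0, deviation payoff −$1905 → loss $1905.
$450: truthful payoff $0, deviation payoff −$41 → loss $41.
$1394: truthful payoff $0, deviation payoff −$985 → loss $985.
Total loss = $947 + $1426 + $1905 + $41 + $985 = $5304.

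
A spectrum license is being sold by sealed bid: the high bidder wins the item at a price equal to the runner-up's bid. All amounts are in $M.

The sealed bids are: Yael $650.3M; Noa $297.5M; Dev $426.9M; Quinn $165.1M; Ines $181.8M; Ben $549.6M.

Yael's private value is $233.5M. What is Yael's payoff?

Highest bid: Yael at $650.3M, so Yael wins.
Second-highest bid: Ben at $549.6M — that is the price the winner pays.
Yael's payoff = value − price = $233.5M − $549.6M = −$316.1M.

−$316.1M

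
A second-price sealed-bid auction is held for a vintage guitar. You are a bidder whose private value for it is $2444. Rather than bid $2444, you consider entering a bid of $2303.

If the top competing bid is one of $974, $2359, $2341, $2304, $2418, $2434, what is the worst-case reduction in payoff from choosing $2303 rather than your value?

$140

$974: same outcome either way → loss $0.
$2359: truthful gives $85, deviation gives $0 → loss $85.
$2341: truthful gives $103, deviation gives $0 → loss $103.
$2304: truthful gives $140, deviation gives $0 → loss $140.
$2418: truthful gives $26, deviation gives $0 → loss $26.
$2434: truthful gives $10, deviation gives $0 → loss $10.
Maximum loss: $140.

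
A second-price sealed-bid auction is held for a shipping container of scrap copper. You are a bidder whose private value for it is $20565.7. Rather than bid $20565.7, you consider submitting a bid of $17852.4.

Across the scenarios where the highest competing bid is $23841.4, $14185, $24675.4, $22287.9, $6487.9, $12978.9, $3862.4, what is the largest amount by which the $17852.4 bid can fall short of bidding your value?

$0

$23841.4: same outcome either way → loss $0.
$14185: same outcome either way → loss $0.
$24675.4: same outcome either way → loss $0.
$22287.9: same outcome either way → loss $0.
$6487.9: same outcome either way → loss $0.
$12978.9: same outcome either way → loss $0.
$3862.4: same outcome either way → loss $0.
Maximum loss: $0.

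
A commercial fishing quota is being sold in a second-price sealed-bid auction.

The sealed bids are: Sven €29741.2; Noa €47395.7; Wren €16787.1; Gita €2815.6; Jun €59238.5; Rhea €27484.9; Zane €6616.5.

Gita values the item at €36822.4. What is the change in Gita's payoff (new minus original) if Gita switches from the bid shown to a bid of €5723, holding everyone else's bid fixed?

The highest bid among the other bidders is €59238.5; Gita's bid doesn't change that.
Original bid €2815.6: Gita is not highest (top rival bid is €59238.5); payoff €0.
Alternative bid €5723: Gita is not highest (top rival bid is €59238.5); payoff €0.
Change in payoff = €0 − (€0) = €0.

€0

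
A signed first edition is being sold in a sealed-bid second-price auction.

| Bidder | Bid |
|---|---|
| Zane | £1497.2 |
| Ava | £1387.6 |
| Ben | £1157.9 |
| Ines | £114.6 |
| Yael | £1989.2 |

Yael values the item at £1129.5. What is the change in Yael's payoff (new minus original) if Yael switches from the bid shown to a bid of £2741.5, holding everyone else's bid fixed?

£0

The highest bid among the other bidders is £1497.2; Yael's bid doesn't change that.
Original bid £1989.2: Yael is highest, pays the top rival bid £1497.2; payoff £1129.5 − £1497.2 = −£367.7.
Alternative bid £2741.5: Yael is highest, pays the top rival bid £1497.2; payoff £1129.5 − £1497.2 = −£367.7.
Change in payoff = −£367.7 − (−£367.7) = £0.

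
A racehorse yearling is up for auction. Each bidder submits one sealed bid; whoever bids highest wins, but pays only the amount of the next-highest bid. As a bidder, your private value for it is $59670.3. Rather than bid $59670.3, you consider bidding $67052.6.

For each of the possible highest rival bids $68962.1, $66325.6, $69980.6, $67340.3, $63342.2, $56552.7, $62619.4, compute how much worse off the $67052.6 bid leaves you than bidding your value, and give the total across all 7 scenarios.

The deviation costs you only when the competing bid falls strictly between $59670.3 and $67052.6; elsewhere both bids give the same outcome.
$68962.1: outcomes coincide → loss $0.
$66325.6: truthful payoff $0, deviation payoff −$6655.3 → loss $6655.3.
$69980.6: outcomes coincide → loss $0.
$67340.3: outcomes coincide → loss $0.
$63342.2: truthful payoff $0, deviation payoff −$3671.9 → loss $3671.9.
$56552.7: outcomes coincide → loss $0.
$62619.4: truthful payoff $0, deviation payoff −$2949.1 → loss $2949.1.
Total loss = $6655.3 + $3671.9 + $2949.1 = $13276.3.

$13276.3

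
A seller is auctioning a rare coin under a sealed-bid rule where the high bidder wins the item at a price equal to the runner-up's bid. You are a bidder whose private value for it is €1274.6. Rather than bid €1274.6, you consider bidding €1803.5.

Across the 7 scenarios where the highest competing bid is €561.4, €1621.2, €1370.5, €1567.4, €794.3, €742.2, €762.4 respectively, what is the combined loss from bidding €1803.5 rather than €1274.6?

The deviation costs you only when the competing bid falls strictly between €1274.6 and €1803.5; elsewhere both bids give the same outcome.
€561.4: outcomes coincide → loss €0.
€1621.2: truthful payoff €0, deviation payoff −€346.6 → loss €346.6.
€1370.5: truthful payoff €0, deviation payoff −€95.9 → loss €95.9.
€1567.4: truthful payoff €0, deviation payoff −€292.8 → loss €292.8.
€794.3: outcomes coincide → loss €0.
€742.2: outcomes coincide → loss €0.
€762.4: outcomes coincide → loss €0.
Total loss = €346.6 + €95.9 + €292.8 = €735.3.

€735.3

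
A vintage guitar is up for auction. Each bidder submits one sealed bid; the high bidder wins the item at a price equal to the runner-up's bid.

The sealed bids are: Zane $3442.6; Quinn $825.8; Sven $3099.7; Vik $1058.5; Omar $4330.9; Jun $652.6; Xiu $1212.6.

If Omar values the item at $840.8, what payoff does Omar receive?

−$2601.8

Highest bid: Omar at $4330.9, so Omar wins.
Second-highest bid: Zane at $3442.6 — that is the price the winner pays.
Omar's payoff = value − price = $840.8 − $3442.6 = −$2601.8.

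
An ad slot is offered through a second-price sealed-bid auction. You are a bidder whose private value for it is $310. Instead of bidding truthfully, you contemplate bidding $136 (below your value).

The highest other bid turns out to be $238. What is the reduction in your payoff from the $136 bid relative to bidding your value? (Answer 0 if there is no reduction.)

$72

Bidding your value $310: you win (since $310 > $238) and pay $238. Payoff $72.
Bidding $136: you lose. Payoff $0.
The competing bid $238 lies between your shaded bid and your value, so underbidding forfeits an item you could have won at a profitable price.
Loss from deviating = $72 − ($0) = $72.
Truthful bidding weakly dominates here: raising your bid can only win items priced above your value, and lowering it can only forfeit items priced below.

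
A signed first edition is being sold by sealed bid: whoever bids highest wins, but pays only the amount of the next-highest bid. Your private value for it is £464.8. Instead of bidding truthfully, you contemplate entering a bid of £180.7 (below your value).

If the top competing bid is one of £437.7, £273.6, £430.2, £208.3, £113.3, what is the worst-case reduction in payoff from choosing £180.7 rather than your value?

£437.7: truthful gives £27.1, deviation gives £0 → loss £27.1.
£273.6: truthful gives £191.2, deviation gives £0 → loss £191.2.
£430.2: truthful gives £34.6, deviation gives £0 → loss £34.6.
£208.3: truthful gives £256.5, deviation gives £0 → loss £256.5.
£113.3: same outcome either way → loss £0.
Maximum loss: £256.5.

£256.5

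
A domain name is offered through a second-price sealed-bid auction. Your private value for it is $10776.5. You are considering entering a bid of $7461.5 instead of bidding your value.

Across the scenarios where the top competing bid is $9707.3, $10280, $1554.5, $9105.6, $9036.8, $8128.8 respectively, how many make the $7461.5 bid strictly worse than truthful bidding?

5

The deviation hurts exactly when the highest competing bid lies strictly between $7461.5 and $10776.5 — underbidding then forfeits a profitable win.
$9707.3: inside the interval → strictly worse (loss $1069.2).
$10280: inside the interval → strictly worse (loss $496.5).
$1554.5: below both → same outcome either way.
$9105.6: inside the interval → strictly worse (loss $1670.9).
$9036.8: inside the interval → strictly worse (loss $1739.7).
$8128.8: inside the interval → strictly worse (loss $2647.7).
Count: 5.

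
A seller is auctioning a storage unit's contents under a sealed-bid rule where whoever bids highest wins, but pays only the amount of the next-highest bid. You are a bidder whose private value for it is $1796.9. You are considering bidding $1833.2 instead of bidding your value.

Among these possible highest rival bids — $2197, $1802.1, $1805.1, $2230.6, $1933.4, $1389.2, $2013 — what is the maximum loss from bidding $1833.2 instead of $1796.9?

$2197: same outcome either way → loss $0.
$1802.1: truthful gives $0, deviation gives −$5.2 → loss $5.2.
$1805.1: truthful gives $0, deviation gives −$8.2 → loss $8.2.
$2230.6: same outcome either way → loss $0.
$1933.4: same outcome either way → loss $0.
$1389.2: same outcome either way → loss $0.
$2013: same outcome either way → loss $0.
Maximum loss: $8.2.

$8.2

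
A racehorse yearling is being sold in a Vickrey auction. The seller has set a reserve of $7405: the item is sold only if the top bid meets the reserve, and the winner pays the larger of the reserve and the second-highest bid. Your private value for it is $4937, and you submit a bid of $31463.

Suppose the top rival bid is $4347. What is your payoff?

Your bid $31463 is the highest and exceeds the reserve.
Price = max(second-highest bid, reserve) = max($4347, $7405) = $7405.
Payoff = $4937 − $7405 = −$2468.

−$2468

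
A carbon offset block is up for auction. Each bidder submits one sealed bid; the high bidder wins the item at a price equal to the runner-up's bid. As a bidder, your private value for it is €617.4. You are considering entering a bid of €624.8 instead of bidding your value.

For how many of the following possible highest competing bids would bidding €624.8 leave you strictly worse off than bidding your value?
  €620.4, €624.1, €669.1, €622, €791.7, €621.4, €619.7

The deviation hurts exactly when the highest competing bid lies strictly between €617.4 and €624.8 — overbidding then wins at a price above your value.
€620.4: inside the interval → strictly worse (loss €3).
€624.1: inside the interval → strictly worse (loss €6.7).
€669.1: above both → same outcome either way.
€622: inside the interval → strictly worse (loss €4.6).
€791.7: above both → same outcome either way.
€621.4: inside the interval → strictly worse (loss €4).
€619.7: inside the interval → strictly worse (loss €2.3).
Count: 5.

5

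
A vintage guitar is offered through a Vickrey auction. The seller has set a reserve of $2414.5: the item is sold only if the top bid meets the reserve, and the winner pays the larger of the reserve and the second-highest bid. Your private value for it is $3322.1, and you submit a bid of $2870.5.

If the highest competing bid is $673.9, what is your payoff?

Your bid $2870.5 is the highest and exceeds the reserve.
Price = max(second-highest bid, reserve) = max($673.9, $2414.5) = $2414.5.
Payoff = $3322.1 − $2414.5 = $907.6.

$907.6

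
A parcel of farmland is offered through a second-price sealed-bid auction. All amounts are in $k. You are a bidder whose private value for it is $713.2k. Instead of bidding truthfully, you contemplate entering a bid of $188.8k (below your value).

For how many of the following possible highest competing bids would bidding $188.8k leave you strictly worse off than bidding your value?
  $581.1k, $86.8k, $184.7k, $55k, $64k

1

The deviation hurts exactly when the highest competing bid lies strictly between $188.8k and $713.2k — underbidding then forfeits a profitable win.
$581.1k: inside the interval → strictly worse (loss $132.1k).
$86.8k: below both → same outcome either way.
$184.7k: below both → same outcome either way.
$55k: below both → same outcome either way.
$64k: below both → same outcome either way.
Count: 1.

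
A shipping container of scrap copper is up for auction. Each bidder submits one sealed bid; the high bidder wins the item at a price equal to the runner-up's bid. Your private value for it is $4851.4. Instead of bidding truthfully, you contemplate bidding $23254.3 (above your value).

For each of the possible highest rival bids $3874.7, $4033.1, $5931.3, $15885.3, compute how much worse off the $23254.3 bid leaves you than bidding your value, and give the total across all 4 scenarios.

$12113.8

The deviation costs you only when the competing bid falls strictly between $4851.4 and $23254.3; elsewhere both bids give the same outcome.
$3874.7: outcomes coincide → loss $0.
$4033.1: outcomes coincide → loss $0.
$5931.3: truthful payoff $0, deviation payoff −$1079.9 → loss $1079.9.
$15885.3: truthful payoff $0, deviation payoff −$11033.9 → loss $11033.9.
Total loss = $1079.9 + $11033.9 = $12113.8.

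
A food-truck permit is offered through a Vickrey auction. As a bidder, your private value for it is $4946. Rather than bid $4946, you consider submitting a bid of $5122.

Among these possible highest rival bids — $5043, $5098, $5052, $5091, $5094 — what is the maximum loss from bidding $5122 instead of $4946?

$152

$5043: truthful gives $0, deviation gives −$97 → loss $97.
$5098: truthful gives $0, deviation gives −$152 → loss $152.
$5052: truthful gives $0, deviation gives −$106 → loss $106.
$5091: truthful gives $0, deviation gives −$145 → loss $145.
$5094: truthful gives $0, deviation gives −$148 → loss $148.
Maximum loss: $152.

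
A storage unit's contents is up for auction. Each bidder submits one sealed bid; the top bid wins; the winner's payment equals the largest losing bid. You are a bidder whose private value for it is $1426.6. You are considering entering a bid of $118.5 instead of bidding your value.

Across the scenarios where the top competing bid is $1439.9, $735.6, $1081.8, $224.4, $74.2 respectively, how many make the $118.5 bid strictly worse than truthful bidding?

The deviation hurts exactly when the highest competing bid lies strictly between $118.5 and $1426.6 — underbidding then forfeits a profitable win.
$1439.9: above both → same outcome either way.
$735.6: inside the interval → strictly worse (loss $691).
$1081.8: inside the interval → strictly worse (loss $344.8).
$224.4: inside the interval → strictly worse (loss $1202.2).
$74.2: below both → same outcome either way.
Count: 3.

3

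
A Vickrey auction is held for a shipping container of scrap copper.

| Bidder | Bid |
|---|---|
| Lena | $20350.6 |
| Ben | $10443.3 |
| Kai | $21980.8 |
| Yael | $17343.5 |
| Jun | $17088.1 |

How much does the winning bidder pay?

$20350.6

Highest bid: Kai at $21980.8, so Kai wins.
Second-highest bid: Lena at $20350.6 — that is the price the winner pays.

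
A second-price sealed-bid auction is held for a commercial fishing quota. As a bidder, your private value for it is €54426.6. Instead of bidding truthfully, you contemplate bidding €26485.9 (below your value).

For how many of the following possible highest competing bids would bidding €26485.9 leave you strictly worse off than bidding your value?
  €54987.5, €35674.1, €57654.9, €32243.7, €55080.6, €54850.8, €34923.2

3

The deviation hurts exactly when the highest competing bid lies strictly between €26485.9 and €54426.6 — underbidding then forfeits a profitable win.
€54987.5: above both → same outcome either way.
€35674.1: inside the interval → strictly worse (loss €18752.5).
€57654.9: above both → same outcome either way.
€32243.7: inside the interval → strictly worse (loss €22182.9).
€55080.6: above both → same outcome either way.
€54850.8: above both → same outcome either way.
€34923.2: inside the interval → strictly worse (loss €19503.4).
Count: 3.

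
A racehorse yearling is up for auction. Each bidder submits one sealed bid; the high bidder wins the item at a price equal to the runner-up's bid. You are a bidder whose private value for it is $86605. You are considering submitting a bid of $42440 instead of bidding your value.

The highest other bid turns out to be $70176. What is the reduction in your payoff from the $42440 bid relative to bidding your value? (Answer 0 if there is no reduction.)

Bidding your value $86605: you win (since $86605 > $70176) and pay $70176. Payoff $16429.
Bidding $42440: you lose. Payoff $0.
The competing bid $70176 lies between your shaded bid and your value, so underbidding forfeits an item you could have won at a profitable price.
Loss from deviating = $16429 − ($0) = $16429.

$16429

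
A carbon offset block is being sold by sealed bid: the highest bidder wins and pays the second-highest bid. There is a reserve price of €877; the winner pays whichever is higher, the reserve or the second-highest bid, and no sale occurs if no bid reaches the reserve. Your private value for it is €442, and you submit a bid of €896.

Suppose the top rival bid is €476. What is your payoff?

Your bid €896 is the highest and exceeds the reserve.
Price = max(second-highest bid, reserve) = max(€476, €877) = €877.
Payoff = €442 − €877 = −€435.

−€435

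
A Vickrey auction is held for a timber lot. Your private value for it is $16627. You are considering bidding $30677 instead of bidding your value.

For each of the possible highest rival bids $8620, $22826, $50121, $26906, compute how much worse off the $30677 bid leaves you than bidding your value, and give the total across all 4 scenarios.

$16478

The deviation costs you only when the competing bid falls strictly between $16627 and $30677; elsewhere both bids give the same outcome.
$8620: outcomes coincide → loss $0.
$22826: truthful payoff $0, deviation payoff −$6199 → loss $6199.
$50121: outcomes coincide → loss $0.
$26906: truthful payoff $0, deviation payoff −$10279 → loss $10279.
Total loss = $6199 + $10279 = $16478.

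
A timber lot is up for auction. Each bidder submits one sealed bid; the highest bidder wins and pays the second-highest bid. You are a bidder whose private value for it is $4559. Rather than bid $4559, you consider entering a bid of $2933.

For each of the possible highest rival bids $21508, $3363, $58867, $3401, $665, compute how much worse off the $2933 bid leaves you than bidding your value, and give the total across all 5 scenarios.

The deviation costs you only when the competing bid falls strictly between $2933 and $4559; elsewhere both bids give the same outcome.
$21508: outcomes coincide → loss $0.
$3363: truthful payoff $1196, deviation payoff $0 → loss $1196.
$58867: outcomes coincide → loss $0.
$3401: truthful payoff $1158, deviation payoff $0 → loss $1158.
$665: outcomes coincide → loss $0.
Total loss = $1196 + $1158 = $2354.

$2354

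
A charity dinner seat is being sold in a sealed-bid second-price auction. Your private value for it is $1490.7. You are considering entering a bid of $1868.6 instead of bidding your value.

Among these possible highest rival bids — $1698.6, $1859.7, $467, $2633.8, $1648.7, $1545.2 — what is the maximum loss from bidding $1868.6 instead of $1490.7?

$1698.6: truthful gives $0, deviation gives −$207.9 → loss $207.9.
$1859.7: truthful gives $0, deviation gives −$369 → loss $369.
$467: same outcome either way → loss $0.
$2633.8: same outcome either way → loss $0.
$1648.7: truthful gives $0, deviation gives −$158 → loss $158.
$1545.2: truthful gives $0, deviation gives −$54.5 → loss $54.5.
Maximum loss: $369.

$369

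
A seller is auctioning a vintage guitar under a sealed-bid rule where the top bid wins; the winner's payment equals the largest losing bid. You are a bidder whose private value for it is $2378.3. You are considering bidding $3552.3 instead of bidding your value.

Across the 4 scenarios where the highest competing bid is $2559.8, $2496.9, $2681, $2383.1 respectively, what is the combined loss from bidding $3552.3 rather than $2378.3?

The deviation costs you only when the competing bid falls strictly between $2378.3 and $3552.3; elsewhere both bids give the same outcome.
$2559.8: truthful payoff $0, deviation payoff −$181.5 → loss $181.5.
$2496.9: truthful payoff $0, deviation payoff −$118.6 → loss $118.6.
$2681: truthful payoff $0, deviation payoff −$302.7 → loss $302.7.
$2383.1: truthful payoff $0, deviation payoff −$4.8 → loss $4.8.
Total loss = $181.5 + $118.6 + $302.7 + $4.8 = $607.6.

$607.6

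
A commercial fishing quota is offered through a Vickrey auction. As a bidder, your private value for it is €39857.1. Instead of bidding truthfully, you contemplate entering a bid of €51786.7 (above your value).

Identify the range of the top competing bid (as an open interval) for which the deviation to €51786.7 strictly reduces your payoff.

If the competing bid is below €39857.1, both bids win at the same price — no difference.
If it is above €51786.7, both bids lose — no difference.
If it lies strictly between €39857.1 and €51786.7, bidding your value loses (payoff 0) while bidding €51786.7 wins at a price above your value (payoff negative).
So the deviation strictly hurts on the open interval (€39857.1, €51786.7).

(€39857.1, €51786.7)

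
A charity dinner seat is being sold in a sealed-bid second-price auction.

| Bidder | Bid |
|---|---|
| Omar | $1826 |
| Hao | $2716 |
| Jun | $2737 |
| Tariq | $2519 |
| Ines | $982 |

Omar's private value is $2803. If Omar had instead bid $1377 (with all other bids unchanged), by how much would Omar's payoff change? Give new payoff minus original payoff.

$0

The highest bid among the other bidders is $2737; Omar's bid doesn't change that.
Original bid $1826: Omar is not highest (top rival bid is $2737); payoff $0.
Alternative bid $1377: Omar is not highest (top rival bid is $2737); payoff $0.
Change in payoff = $0 − ($0) = $0.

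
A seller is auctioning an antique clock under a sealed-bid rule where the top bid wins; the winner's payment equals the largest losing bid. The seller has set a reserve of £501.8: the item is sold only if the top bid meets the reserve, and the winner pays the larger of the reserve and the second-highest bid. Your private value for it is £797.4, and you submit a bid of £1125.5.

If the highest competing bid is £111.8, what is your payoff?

Your bid £1125.5 is the highest and exceeds the reserve.
Price = max(second-highest bid, reserve) = max(£111.8, £501.8) = £501.8.
Payoff = £797.4 − £501.8 = £295.6.

£295.6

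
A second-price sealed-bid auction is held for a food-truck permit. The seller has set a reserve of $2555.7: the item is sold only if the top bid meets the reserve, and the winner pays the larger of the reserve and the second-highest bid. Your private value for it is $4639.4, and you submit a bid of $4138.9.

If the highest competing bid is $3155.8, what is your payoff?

$1483.6

Your bid $4138.9 is the highest and exceeds the reserve.
Price = max(second-highest bid, reserve) = max($3155.8, $2555.7) = $3155.8.
Payoff = $4639.4 − $3155.8 = $1483.6.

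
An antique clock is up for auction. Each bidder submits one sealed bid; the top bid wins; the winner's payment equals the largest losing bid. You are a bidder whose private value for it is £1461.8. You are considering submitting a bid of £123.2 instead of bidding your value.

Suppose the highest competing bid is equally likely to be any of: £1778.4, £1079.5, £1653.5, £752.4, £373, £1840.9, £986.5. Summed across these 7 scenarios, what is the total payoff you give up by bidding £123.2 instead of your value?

£2655.8

The deviation costs you only when the competing bid falls strictly between £123.2 and £1461.8; elsewhere both bids give the same outcome.
£1778.4: outcomes coincide → loss £0.
£1079.5: truthful payoff £382.3, deviation payoff £0 → loss £382.3.
£1653.5: outcomes coincide → loss £0.
£752.4: truthful payoff £709.4, deviation payoff £0 → loss £709.4.
£373: truthful payoff £1088.8, deviation payoff £0 → loss £1088.8.
£1840.9: outcomes coincide → loss £0.
£986.5: truthful payoff £475.3, deviation payoff £0 → loss £475.3.
Total loss = £382.3 + £709.4 + £1088.8 + £475.3 = £2655.8.
Truthful bidding weakly dominates here: raising your bid can only win items priced above your value, and lowering it can only forfeit items priced below.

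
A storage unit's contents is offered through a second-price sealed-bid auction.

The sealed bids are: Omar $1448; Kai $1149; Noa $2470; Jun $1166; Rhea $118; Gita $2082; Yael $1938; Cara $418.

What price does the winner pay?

$2082

Highest bid: Noa at $2470, so Noa wins.
Second-highest bid: Gita at $2082 — that is the price the winner pays.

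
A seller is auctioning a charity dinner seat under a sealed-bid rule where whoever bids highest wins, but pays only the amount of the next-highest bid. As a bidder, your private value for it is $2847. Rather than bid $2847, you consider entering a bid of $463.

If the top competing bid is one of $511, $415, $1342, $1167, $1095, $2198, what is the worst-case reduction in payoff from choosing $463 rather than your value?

$2336

$511: truthful gives $2336, deviation gives $0 → loss $2336.
$415: same outcome either way → loss $0.
$1342: truthful gives $1505, deviation gives $0 → loss $1505.
$1167: truthful gives $1680, deviation gives $0 → loss $1680.
$1095: truthful gives $1752, deviation gives $0 → loss $1752.
$2198: truthful gives $649, deviation gives $0 → loss $649.
Maximum loss: $2336.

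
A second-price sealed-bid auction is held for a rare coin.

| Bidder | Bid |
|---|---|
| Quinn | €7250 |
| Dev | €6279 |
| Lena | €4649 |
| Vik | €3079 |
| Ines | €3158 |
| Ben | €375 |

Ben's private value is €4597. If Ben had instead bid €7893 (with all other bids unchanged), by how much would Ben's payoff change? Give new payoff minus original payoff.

−€2653

The highest bid among the other bidders is €7250; Ben's bid doesn't change that.
Original bid €375: Ben is not highest (top rival bid is €7250); payoff €0.
Alternative bid €7893: Ben is highest, pays the top rival bid €7250; payoff €4597 − €7250 = −€2653.
Change in payoff = −€2653 − (€0) = −€2653.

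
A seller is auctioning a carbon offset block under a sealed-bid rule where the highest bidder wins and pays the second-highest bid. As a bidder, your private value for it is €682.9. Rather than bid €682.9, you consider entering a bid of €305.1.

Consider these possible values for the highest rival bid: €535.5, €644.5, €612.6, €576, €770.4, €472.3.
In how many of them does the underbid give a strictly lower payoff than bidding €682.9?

5

The deviation hurts exactly when the highest competing bid lies strictly between €305.1 and €682.9 — underbidding then forfeits a profitable win.
€535.5: inside the interval → strictly worse (loss €147.4).
€644.5: inside the interval → strictly worse (loss €38.4).
€612.6: inside the interval → strictly worse (loss €70.3).
€576: inside the interval → strictly worse (loss €106.9).
€770.4: above both → same outcome either way.
€472.3: inside the interval → strictly worse (loss €210.6).
Count: 5.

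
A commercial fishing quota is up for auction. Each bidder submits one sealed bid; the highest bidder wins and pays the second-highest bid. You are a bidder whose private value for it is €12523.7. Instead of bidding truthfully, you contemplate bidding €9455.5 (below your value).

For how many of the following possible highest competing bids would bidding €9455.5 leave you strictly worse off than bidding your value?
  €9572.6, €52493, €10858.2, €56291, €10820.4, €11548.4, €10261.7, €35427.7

The deviation hurts exactly when the highest competing bid lies strictly between €9455.5 and €12523.7 — underbidding then forfeits a profitable win.
€9572.6: inside the interval → strictly worse (loss €2951.1).
€52493: above both → same outcome either way.
€10858.2: inside the interval → strictly worse (loss €1665.5).
€56291: above both → same outcome either way.
€10820.4: inside the interval → strictly worse (loss €1703.3).
€11548.4: inside the interval → strictly worse (loss €975.3).
€10261.7: inside the interval → strictly worse (loss €2262).
€35427.7: above both → same outcome either way.
Count: 5.

5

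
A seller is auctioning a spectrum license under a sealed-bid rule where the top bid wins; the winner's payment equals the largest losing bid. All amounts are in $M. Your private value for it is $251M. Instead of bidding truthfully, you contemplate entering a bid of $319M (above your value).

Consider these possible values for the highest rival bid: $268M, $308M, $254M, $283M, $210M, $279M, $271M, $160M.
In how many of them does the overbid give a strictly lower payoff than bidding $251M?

The deviation hurts exactly when the highest competing bid lies strictly between $251M and $319M — overbidding then wins at a price above your value.
$268M: inside the interval → strictly worse (loss $17M).
$308M: inside the interval → strictly worse (loss $57M).
$254M: inside the interval → strictly worse (loss $3M).
$283M: inside the interval → strictly worse (loss $32M).
$210M: below both → same outcome either way.
$279M: inside the interval → strictly worse (loss $28M).
$271M: inside the interval → strictly worse (loss $20M).
$160M: below both → same outcome either way.
Count: 6.

6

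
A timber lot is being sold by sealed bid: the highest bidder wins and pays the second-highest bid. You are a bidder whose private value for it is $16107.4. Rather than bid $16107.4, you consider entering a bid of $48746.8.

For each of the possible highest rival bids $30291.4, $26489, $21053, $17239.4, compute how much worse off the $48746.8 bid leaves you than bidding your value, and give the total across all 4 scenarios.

The deviation costs you only when the competing bid falls strictly between $16107.4 and $48746.8; elsewhere both bids give the same outcome.
$30291.4: truthful payoff $0, deviation payoff −$14184 → loss $14184.
$26489: truthful payoff $0, deviation payoff −$10381.6 → loss $10381.6.
$21053: truthful payoff $0, deviation payoff −$4945.6 → loss $4945.6.
$17239.4: truthful payoff $0, deviation payoff −$1132 → loss $1132.
Total loss = $14184 + $10381.6 + $4945.6 + $1132 = $30643.2.

$30643.2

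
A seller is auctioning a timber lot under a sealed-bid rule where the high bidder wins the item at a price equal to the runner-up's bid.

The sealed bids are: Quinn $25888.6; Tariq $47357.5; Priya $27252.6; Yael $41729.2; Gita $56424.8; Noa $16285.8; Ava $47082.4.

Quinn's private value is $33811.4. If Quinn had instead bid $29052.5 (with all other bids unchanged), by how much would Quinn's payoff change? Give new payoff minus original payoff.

$0

The highest bid among the other bidders is $56424.8; Quinn's bid doesn't change that.
Original bid $25888.6: Quinn is not highest (top rival bid is $56424.8); payoff $0.
Alternative bid $29052.5: Quinn is not highest (top rival bid is $56424.8); payoff $0.
Change in payoff = $0 − ($0) = $0.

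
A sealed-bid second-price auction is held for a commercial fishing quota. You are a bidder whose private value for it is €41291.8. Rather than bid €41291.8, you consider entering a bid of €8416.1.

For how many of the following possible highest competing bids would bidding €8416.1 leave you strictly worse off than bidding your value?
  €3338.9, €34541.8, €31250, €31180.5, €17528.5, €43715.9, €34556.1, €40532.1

6

The deviation hurts exactly when the highest competing bid lies strictly between €8416.1 and €41291.8 — underbidding then forfeits a profitable win.
€3338.9: below both → same outcome either way.
€34541.8: inside the interval → strictly worse (loss €6750).
€31250: inside the interval → strictly worse (loss €10041.8).
€31180.5: inside the interval → strictly worse (loss €10111.3).
€17528.5: inside the interval → strictly worse (loss €23763.3).
€43715.9: above both → same outcome either way.
€34556.1: inside the interval → strictly worse (loss €6735.7).
€40532.1: inside the interval → strictly worse (loss €759.7).
Count: 6.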